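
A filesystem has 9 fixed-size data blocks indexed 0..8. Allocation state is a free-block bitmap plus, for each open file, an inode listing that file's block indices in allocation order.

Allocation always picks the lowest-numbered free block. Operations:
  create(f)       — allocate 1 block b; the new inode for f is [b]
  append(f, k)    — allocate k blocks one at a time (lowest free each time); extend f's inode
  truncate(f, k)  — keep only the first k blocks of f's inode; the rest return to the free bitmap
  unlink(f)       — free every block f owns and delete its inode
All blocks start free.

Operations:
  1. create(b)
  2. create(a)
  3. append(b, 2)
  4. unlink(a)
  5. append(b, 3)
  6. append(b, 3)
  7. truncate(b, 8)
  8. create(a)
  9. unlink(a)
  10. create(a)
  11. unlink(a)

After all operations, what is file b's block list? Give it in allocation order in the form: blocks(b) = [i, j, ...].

[1] create(b) — b=0 (map F........)
[2] create(a) — a=1 b=0 (map FF.......)
[3] append(b, 2) — a=1 b=0,2,3 (map FFFF.....)
[4] unlink(a) — b=0,2,3 (map F.FF.....)
[5] append(b, 3) — b=0,2,3,1,4,5 (map FFFFFF...)
[6] append(b, 3) — b=0,2,3,1,4,5,6,7,8 (map FFFFFFFFF)
[7] truncate(b, 8) — b=0,2,3,1,4,5,6,7 (map FFFFFFFF.)
[8] create(a) — a=8 b=0,2,3,1,4,5,6,7 (map FFFFFFFFF)
[9] unlink(a) — b=0,2,3,1,4,5,6,7 (map FFFFFFFF.)
[10] create(a) — a=8 b=0,2,3,1,4,5,6,7 (map FFFFFFFFF)
[11] unlink(a) — b=0,2,3,1,4,5,6,7 (map FFFFFFFF.)

blocks(b) = [0, 2, 3, 1, 4, 5, 6, 7]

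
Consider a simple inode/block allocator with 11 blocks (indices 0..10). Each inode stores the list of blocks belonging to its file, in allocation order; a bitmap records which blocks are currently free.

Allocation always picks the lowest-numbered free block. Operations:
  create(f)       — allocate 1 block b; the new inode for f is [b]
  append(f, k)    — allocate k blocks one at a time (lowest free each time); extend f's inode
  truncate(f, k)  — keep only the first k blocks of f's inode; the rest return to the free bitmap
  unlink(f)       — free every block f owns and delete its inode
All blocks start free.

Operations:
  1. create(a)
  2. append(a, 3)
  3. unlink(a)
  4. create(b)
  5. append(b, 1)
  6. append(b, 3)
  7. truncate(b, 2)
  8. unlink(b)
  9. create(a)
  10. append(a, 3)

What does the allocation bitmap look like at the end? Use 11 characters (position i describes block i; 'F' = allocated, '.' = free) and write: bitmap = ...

bitmap = FFFF.......

after create(a) → a:[0]  free=[F..........]
after append(a, 3) → a:[0, 1, 2, 3]  free=[FFFF.......]
after unlink(a) →   free=[...........]
after create(b) → b:[0]  free=[F..........]
after append(b, 1) → b:[0, 1]  free=[FF.........]
after append(b, 3) → b:[0, 1, 2, 3, 4]  free=[FFFFF......]
after truncate(b, 2) → b:[0, 1]  free=[FF.........]
after unlink(b) →   free=[...........]
after create(a) → a:[0]  free=[F..........]
after append(a, 3) → a:[0, 1, 2, 3]  free=[FFFF.......]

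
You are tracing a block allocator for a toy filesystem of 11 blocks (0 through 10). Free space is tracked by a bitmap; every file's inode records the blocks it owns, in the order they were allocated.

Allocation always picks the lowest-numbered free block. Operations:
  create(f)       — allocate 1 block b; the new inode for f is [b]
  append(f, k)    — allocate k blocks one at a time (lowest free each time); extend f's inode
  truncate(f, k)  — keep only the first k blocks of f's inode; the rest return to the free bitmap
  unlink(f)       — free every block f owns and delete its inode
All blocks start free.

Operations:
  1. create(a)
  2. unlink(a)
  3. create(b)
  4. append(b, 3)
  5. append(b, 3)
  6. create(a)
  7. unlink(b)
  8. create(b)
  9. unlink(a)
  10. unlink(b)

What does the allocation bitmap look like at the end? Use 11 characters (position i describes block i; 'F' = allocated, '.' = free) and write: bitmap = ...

bitmap = ...........

[1] create(a) — a=0 (map F..........)
[2] unlink(a) —  (map ...........)
[3] create(b) — b=0 (map F..........)
[4] append(b, 3) — b=0,1,2,3 (map FFFF.......)
[5] append(b, 3) — b=0,1,2,3,4,5,6 (map FFFFFFF....)
[6] create(a) — a=7 b=0,1,2,3,4,5,6 (map FFFFFFFF...)
[7] unlink(b) — a=7 (map .......F...)
[8] create(b) — a=7 b=0 (map F......F...)
[9] unlink(a) — b=0 (map F..........)
[10] unlink(b) —  (map ...........)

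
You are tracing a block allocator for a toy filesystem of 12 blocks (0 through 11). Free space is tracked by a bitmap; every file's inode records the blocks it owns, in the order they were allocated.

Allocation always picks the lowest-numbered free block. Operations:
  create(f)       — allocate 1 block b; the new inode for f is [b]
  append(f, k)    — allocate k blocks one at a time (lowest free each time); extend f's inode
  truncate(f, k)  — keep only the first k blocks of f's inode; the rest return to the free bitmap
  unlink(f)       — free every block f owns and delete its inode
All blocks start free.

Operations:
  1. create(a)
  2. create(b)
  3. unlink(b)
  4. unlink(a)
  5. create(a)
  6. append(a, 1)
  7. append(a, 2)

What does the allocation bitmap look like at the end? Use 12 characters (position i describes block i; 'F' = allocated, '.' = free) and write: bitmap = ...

[1] create(a) — a=0 (map F...........)
[2] create(b) — a=0 b=1 (map FF..........)
[3] unlink(b) — a=0 (map F...........)
[4] unlink(a) —  (map ............)
[5] create(a) — a=0 (map F...........)
[6] append(a, 1) — a=0,1 (map FF..........)
[7] append(a, 2) — a=0,1,2,3 (map FFFF........)

bitmap = FFFF........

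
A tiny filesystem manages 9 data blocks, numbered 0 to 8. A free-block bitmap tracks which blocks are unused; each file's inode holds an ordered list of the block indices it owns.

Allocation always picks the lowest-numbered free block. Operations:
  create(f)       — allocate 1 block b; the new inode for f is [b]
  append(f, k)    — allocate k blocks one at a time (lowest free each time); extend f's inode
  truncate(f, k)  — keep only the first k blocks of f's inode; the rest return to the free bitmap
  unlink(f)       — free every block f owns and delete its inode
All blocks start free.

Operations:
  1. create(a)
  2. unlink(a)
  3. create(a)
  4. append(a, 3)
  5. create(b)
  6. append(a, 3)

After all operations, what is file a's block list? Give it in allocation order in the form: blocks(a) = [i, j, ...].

[1] create(a) — a=0 (map F........)
[2] unlink(a) —  (map .........)
[3] create(a) — a=0 (map F........)
[4] append(a, 3) — a=0,1,2,3 (map FFFF.....)
[5] create(b) — a=0,1,2,3 b=4 (map FFFFF....)
[6] append(a, 3) — a=0,1,2,3,5,6,7 b=4 (map FFFFFFFF.)

blocks(a) = [0, 1, 2, 3, 5, 6, 7]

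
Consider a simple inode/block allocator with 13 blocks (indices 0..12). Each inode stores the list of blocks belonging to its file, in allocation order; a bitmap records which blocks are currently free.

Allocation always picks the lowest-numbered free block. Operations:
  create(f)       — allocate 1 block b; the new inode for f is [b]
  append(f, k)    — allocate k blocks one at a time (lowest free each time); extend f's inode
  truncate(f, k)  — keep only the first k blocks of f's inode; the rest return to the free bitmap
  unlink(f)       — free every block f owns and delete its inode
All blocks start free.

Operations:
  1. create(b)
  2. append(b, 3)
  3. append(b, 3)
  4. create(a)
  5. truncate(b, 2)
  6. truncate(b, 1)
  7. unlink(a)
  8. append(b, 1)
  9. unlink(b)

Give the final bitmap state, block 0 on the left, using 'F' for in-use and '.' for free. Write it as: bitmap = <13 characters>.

bitmap = .............

[1] create(b) — b=0 (map F............)
[2] append(b, 3) — b=0,1,2,3 (map FFFF.........)
[3] append(b, 3) — b=0,1,2,3,4,5,6 (map FFFFFFF......)
[4] create(a) — a=7 b=0,1,2,3,4,5,6 (map FFFFFFFF.....)
[5] truncate(b, 2) — a=7 b=0,1 (map FF.....F.....)
[6] truncate(b, 1) — a=7 b=0 (map F......F.....)
[7] unlink(a) — b=0 (map F............)
[8] append(b, 1) — b=0,1 (map FF...........)
[9] unlink(b) —  (map .............)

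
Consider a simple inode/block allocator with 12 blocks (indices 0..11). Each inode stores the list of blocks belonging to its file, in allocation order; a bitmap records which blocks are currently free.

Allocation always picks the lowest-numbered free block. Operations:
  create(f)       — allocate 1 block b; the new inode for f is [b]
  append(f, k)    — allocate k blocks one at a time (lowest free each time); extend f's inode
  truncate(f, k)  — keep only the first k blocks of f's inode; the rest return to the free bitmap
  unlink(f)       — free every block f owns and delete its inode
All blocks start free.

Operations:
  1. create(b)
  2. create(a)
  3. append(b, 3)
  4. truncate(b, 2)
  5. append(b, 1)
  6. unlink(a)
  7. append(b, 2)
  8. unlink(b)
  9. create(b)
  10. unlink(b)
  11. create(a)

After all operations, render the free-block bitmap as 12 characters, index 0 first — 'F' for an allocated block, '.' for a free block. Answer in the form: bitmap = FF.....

[1] create(b) — b=0 (map F...........)
[2] create(a) — a=1 b=0 (map FF..........)
[3] append(b, 3) — a=1 b=0,2,3,4 (map FFFFF.......)
[4] truncate(b, 2) — a=1 b=0,2 (map FFF.........)
[5] append(b, 1) — a=1 b=0,2,3 (map FFFF........)
[6] unlink(a) — b=0,2,3 (map F.FF........)
[7] append(b, 2) — b=0,2,3,1,4 (map FFFFF.......)
[8] unlink(b) —  (map ............)
[9] create(b) — b=0 (map F...........)
[10] unlink(b) —  (map ............)
[11] create(a) — a=0 (map F...........)

bitmap = F...........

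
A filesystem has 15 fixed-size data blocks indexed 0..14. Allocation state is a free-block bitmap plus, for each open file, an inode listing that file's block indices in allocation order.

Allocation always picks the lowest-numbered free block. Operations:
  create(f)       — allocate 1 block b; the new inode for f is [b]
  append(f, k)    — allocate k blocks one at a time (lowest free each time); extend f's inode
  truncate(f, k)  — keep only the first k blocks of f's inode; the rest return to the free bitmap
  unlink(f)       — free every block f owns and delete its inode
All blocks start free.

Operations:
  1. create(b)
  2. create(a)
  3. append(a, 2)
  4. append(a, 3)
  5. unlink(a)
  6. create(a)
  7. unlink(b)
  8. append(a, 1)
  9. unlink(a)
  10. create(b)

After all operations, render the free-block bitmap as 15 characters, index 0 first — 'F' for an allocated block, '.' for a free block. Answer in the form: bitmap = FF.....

[1] create(b) — b=0 (map F..............)
[2] create(a) — a=1 b=0 (map FF.............)
[3] append(a, 2) — a=1,2,3 b=0 (map FFFF...........)
[4] append(a, 3) — a=1,2,3,4,5,6 b=0 (map FFFFFFF........)
[5] unlink(a) — b=0 (map F..............)
[6] create(a) — a=1 b=0 (map FF.............)
[7] unlink(b) — a=1 (map .F.............)
[8] append(a, 1) — a=1,0 (map FF.............)
[9] unlink(a) —  (map ...............)
[10] create(b) — b=0 (map F..............)

bitmap = F..............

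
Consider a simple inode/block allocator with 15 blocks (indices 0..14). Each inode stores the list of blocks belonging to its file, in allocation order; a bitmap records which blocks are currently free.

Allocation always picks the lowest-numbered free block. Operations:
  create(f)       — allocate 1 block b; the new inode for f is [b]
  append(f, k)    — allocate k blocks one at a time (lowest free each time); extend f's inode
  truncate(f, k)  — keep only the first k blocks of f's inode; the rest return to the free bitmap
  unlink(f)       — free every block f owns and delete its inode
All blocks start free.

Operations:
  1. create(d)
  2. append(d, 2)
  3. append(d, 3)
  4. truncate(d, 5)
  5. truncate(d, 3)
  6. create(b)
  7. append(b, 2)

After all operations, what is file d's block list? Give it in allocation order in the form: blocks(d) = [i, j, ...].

after create(d) → d:[0]  free=[F..............]
after append(d, 2) → d:[0, 1, 2]  free=[FFF............]
after append(d, 3) → d:[0, 1, 2, 3, 4, 5]  free=[FFFFFF.........]
after truncate(d, 5) → d:[0, 1, 2, 3, 4]  free=[FFFFF..........]
after truncate(d, 3) → d:[0, 1, 2]  free=[FFF............]
after create(b) → b:[3], d:[0, 1, 2]  free=[FFFF...........]
after append(b, 2) → b:[3, 4, 5], d:[0, 1, 2]  free=[FFFFFF.........]

blocks(d) = [0, 1, 2]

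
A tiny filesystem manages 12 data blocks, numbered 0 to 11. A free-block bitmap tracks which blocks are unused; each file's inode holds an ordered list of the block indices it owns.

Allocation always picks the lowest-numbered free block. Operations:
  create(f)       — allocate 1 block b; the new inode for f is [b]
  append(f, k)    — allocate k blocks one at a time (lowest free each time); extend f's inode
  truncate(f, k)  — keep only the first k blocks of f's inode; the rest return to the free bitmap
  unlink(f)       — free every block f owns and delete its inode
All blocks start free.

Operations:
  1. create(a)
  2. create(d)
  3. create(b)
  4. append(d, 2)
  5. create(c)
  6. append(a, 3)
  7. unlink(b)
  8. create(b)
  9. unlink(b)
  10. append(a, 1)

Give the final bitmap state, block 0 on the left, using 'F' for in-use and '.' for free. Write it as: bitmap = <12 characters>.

create(a): bitmap=F........... | a=[0]
create(d): bitmap=FF.......... | a=[0] d=[1]
create(b): bitmap=FFF......... | a=[0] b=[2] d=[1]
append(d, 2): bitmap=FFFFF....... | a=[0] b=[2] d=[1, 3, 4]
create(c): bitmap=FFFFFF...... | a=[0] b=[2] c=[5] d=[1, 3, 4]
append(a, 3): bitmap=FFFFFFFFF... | a=[0, 6, 7, 8] b=[2] c=[5] d=[1, 3, 4]
unlink(b): bitmap=FF.FFFFFF... | a=[0, 6, 7, 8] c=[5] d=[1, 3, 4]
create(b): bitmap=FFFFFFFFF... | a=[0, 6, 7, 8] b=[2] c=[5] d=[1, 3, 4]
unlink(b): bitmap=FF.FFFFFF... | a=[0, 6, 7, 8] c=[5] d=[1, 3, 4]
append(a, 1): bitmap=FFFFFFFFF... | a=[0, 6, 7, 8, 2] c=[5] d=[1, 3, 4]

bitmap = FFFFFFFFF...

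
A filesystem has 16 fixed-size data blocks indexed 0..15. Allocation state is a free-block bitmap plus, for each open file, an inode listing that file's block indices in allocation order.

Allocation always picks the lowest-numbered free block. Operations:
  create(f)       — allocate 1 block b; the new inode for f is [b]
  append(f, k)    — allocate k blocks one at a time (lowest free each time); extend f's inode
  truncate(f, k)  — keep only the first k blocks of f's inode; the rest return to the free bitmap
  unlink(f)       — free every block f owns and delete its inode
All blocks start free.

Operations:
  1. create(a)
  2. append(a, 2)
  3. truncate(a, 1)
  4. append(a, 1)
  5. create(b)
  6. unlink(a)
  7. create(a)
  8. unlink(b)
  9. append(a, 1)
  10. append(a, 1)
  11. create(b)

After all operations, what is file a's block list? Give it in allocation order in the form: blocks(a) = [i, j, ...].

blocks(a) = [0, 1, 2]

after create(a) → a:[0]  free=[F...............]
after append(a, 2) → a:[0, 1, 2]  free=[FFF.............]
after truncate(a, 1) → a:[0]  free=[F...............]
after append(a, 1) → a:[0, 1]  free=[FF..............]
after create(b) → a:[0, 1], b:[2]  free=[FFF.............]
after unlink(a) → b:[2]  free=[..F.............]
after create(a) → a:[0], b:[2]  free=[F.F.............]
after unlink(b) → a:[0]  free=[F...............]
after append(a, 1) → a:[0, 1]  free=[FF..............]
after append(a, 1) → a:[0, 1, 2]  free=[FFF.............]
after create(b) → a:[0, 1, 2], b:[3]  free=[FFFF............]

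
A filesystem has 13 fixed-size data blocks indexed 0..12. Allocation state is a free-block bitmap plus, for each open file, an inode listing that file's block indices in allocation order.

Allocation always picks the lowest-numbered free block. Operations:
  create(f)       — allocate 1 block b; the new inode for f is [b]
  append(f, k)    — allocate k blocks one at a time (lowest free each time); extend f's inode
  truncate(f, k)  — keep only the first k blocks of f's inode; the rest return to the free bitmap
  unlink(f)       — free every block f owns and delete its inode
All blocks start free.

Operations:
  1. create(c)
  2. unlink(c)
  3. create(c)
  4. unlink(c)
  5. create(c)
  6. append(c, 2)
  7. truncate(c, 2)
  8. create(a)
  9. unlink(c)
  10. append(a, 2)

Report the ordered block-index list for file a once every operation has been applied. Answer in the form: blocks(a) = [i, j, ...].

[1] create(c) — c=0 (map F............)
[2] unlink(c) —  (map .............)
[3] create(c) — c=0 (map F............)
[4] unlink(c) —  (map .............)
[5] create(c) — c=0 (map F............)
[6] append(c, 2) — c=0,1,2 (map FFF..........)
[7] truncate(c, 2) — c=0,1 (map FF...........)
[8] create(a) — a=2 c=0,1 (map FFF..........)
[9] unlink(c) — a=2 (map ..F..........)
[10] append(a, 2) — a=2,0,1 (map FFF..........)

blocks(a) = [2, 0, 1]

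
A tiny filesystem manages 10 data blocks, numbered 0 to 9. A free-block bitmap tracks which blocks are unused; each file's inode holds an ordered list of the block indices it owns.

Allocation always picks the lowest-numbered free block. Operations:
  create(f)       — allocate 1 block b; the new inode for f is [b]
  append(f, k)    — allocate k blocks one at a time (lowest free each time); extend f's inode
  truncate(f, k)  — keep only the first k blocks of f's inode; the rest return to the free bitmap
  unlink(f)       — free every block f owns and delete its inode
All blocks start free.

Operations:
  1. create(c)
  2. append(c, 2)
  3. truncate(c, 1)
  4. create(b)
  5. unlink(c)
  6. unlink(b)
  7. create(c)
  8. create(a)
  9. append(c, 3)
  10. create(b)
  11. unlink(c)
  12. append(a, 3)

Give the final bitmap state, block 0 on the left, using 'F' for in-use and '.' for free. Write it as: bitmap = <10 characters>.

after create(c) → c:[0]  free=[F.........]
after append(c, 2) → c:[0, 1, 2]  free=[FFF.......]
after truncate(c, 1) → c:[0]  free=[F.........]
after create(b) → b:[1], c:[0]  free=[FF........]
after unlink(c) → b:[1]  free=[.F........]
after unlink(b) →   free=[..........]
after create(c) → c:[0]  free=[F.........]
after create(a) → a:[1], c:[0]  free=[FF........]
after append(c, 3) → a:[1], c:[0, 2, 3, 4]  free=[FFFFF.....]
after create(b) → a:[1], b:[5], c:[0, 2, 3, 4]  free=[FFFFFF....]
after unlink(c) → a:[1], b:[5]  free=[.F...F....]
after append(a, 3) → a:[1, 0, 2, 3], b:[5]  free=[FFFF.F....]

bitmap = FFFF.F....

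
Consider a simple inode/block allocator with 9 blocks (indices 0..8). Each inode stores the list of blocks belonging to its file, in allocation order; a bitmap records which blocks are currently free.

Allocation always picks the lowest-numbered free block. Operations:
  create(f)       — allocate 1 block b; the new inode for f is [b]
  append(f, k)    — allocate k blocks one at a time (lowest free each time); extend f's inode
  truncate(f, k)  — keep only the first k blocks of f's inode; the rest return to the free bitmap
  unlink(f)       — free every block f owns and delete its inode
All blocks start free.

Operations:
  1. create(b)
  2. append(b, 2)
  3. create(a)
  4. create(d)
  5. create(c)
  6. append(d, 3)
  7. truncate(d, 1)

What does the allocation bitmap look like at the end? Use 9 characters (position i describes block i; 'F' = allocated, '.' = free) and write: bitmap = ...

  1. create(b)  ⇒  F........  {b→[0]}
  2. append(b, 2)  ⇒  FFF......  {b→[0, 1, 2]}
  3. create(a)  ⇒  FFFF.....  {a→[3]; b→[0, 1, 2]}
  4. create(d)  ⇒  FFFFF....  {a→[3]; b→[0, 1, 2]; d→[4]}
  5. create(c)  ⇒  FFFFFF...  {a→[3]; b→[0, 1, 2]; c→[5]; d→[4]}
  6. append(d, 3)  ⇒  FFFFFFFFF  {a→[3]; b→[0, 1, 2]; c→[5]; d→[4, 6, 7, 8]}
  7. truncate(d, 1)  ⇒  FFFFFF...  {a→[3]; b→[0, 1, 2]; c→[5]; d→[4]}

bitmap = FFFFFF...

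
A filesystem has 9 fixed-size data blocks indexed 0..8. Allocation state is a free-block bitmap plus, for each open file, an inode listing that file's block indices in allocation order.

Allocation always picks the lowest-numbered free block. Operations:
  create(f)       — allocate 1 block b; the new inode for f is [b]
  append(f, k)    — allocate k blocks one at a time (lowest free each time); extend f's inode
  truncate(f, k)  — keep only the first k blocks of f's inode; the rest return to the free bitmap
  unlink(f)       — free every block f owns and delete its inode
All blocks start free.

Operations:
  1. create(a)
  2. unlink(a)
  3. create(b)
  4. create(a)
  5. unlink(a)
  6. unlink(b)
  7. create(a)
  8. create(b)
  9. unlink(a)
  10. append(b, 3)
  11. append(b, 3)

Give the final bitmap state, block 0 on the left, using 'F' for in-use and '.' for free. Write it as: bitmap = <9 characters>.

bitmap = FFFFFFF..

[1] create(a) — a=0 (map F........)
[2] unlink(a) —  (map .........)
[3] create(b) — b=0 (map F........)
[4] create(a) — a=1 b=0 (map FF.......)
[5] unlink(a) — b=0 (map F........)
[6] unlink(b) —  (map .........)
[7] create(a) — a=0 (map F........)
[8] create(b) — a=0 b=1 (map FF.......)
[9] unlink(a) — b=1 (map .F.......)
[10] append(b, 3) — b=1,0,2,3 (map FFFF.....)
[11] append(b, 3) — b=1,0,2,3,4,5,6 (map FFFFFFF..)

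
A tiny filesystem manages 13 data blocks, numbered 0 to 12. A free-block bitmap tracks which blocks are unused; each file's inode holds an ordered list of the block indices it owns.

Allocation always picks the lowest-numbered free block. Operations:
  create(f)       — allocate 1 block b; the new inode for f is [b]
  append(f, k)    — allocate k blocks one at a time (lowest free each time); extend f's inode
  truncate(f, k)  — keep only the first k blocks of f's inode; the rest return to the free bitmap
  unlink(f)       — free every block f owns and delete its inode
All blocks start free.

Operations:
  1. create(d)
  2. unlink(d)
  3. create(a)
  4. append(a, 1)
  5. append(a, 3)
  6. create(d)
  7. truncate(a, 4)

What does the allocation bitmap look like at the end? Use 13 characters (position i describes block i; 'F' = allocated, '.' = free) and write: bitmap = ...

  1. create(d)  ⇒  F............  {d→[0]}
  2. unlink(d)  ⇒  .............  {}
  3. create(a)  ⇒  F............  {a→[0]}
  4. append(a, 1)  ⇒  FF...........  {a→[0, 1]}
  5. append(a, 3)  ⇒  FFFFF........  {a→[0, 1, 2, 3, 4]}
  6. create(d)  ⇒  FFFFFF.......  {a→[0, 1, 2, 3, 4]; d→[5]}
  7. truncate(a, 4)  ⇒  FFFF.F.......  {a→[0, 1, 2, 3]; d→[5]}

bitmap = FFFF.F.......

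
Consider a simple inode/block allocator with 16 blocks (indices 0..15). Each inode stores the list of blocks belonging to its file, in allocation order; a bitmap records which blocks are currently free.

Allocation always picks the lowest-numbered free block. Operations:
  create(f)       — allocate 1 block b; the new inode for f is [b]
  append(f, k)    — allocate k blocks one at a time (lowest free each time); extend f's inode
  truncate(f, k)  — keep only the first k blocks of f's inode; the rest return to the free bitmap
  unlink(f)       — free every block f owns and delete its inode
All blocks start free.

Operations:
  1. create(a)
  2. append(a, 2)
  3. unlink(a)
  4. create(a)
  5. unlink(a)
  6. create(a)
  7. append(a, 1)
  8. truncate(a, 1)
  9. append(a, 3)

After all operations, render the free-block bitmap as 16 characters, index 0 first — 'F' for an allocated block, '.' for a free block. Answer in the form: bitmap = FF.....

bitmap = FFFF............

[1] create(a) — a=0 (map F...............)
[2] append(a, 2) — a=0,1,2 (map FFF.............)
[3] unlink(a) —  (map ................)
[4] create(a) — a=0 (map F...............)
[5] unlink(a) —  (map ................)
[6] create(a) — a=0 (map F...............)
[7] append(a, 1) — a=0,1 (map FF..............)
[8] truncate(a, 1) — a=0 (map F...............)
[9] append(a, 3) — a=0,1,2,3 (map FFFF............)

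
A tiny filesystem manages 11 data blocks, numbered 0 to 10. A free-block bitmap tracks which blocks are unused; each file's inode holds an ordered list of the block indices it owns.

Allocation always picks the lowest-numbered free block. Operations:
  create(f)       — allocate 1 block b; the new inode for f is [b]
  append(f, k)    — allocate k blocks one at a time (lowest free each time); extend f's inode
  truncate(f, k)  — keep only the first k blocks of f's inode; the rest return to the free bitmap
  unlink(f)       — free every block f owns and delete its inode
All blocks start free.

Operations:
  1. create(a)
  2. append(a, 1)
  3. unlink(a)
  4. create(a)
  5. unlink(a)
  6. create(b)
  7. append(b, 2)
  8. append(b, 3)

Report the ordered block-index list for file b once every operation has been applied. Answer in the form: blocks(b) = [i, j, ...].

blocks(b) = [0, 1, 2, 3, 4, 5]

after create(a) → a:[0]  free=[F..........]
after append(a, 1) → a:[0, 1]  free=[FF.........]
after unlink(a) →   free=[...........]
after create(a) → a:[0]  free=[F..........]
after unlink(a) →   free=[...........]
after create(b) → b:[0]  free=[F..........]
after append(b, 2) → b:[0, 1, 2]  free=[FFF........]
after append(b, 3) → b:[0, 1, 2, 3, 4, 5]  free=[FFFFFF.....]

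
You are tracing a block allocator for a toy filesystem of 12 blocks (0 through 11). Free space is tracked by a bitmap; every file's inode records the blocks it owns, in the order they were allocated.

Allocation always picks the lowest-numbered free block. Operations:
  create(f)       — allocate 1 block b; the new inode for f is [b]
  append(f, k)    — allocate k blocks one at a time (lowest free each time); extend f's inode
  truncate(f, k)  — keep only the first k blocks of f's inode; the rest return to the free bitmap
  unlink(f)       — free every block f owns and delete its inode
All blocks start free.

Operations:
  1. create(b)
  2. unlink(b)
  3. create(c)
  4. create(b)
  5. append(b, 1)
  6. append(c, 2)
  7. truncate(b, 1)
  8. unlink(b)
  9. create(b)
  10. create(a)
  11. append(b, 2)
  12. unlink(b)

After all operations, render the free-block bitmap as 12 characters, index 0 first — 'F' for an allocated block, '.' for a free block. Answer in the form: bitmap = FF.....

create(b): bitmap=F........... | b=[0]
unlink(b): bitmap=............ | 
create(c): bitmap=F........... | c=[0]
create(b): bitmap=FF.......... | b=[1] c=[0]
append(b, 1): bitmap=FFF......... | b=[1, 2] c=[0]
append(c, 2): bitmap=FFFFF....... | b=[1, 2] c=[0, 3, 4]
truncate(b, 1): bitmap=FF.FF....... | b=[1] c=[0, 3, 4]
unlink(b): bitmap=F..FF....... | c=[0, 3, 4]
create(b): bitmap=FF.FF....... | b=[1] c=[0, 3, 4]
create(a): bitmap=FFFFF....... | a=[2] b=[1] c=[0, 3, 4]
append(b, 2): bitmap=FFFFFFF..... | a=[2] b=[1, 5, 6] c=[0, 3, 4]
unlink(b): bitmap=F.FFF....... | a=[2] c=[0, 3, 4]

bitmap = F.FFF.......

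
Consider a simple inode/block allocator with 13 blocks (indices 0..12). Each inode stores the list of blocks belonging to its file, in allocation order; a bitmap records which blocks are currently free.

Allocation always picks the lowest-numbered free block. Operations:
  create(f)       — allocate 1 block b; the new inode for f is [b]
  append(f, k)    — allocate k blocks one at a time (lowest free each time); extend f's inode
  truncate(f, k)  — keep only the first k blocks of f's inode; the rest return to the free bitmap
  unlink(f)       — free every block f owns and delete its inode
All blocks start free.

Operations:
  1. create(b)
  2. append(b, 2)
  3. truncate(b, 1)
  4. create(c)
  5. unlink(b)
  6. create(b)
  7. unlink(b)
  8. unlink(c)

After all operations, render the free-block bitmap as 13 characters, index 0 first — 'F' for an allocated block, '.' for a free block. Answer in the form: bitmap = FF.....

bitmap = .............

  1. create(b)  ⇒  F............  {b→[0]}
  2. append(b, 2)  ⇒  FFF..........  {b→[0, 1, 2]}
  3. truncate(b, 1)  ⇒  F............  {b→[0]}
  4. create(c)  ⇒  FF...........  {b→[0]; c→[1]}
  5. unlink(b)  ⇒  .F...........  {c→[1]}
  6. create(b)  ⇒  FF...........  {b→[0]; c→[1]}
  7. unlink(b)  ⇒  .F...........  {c→[1]}
  8. unlink(c)  ⇒  .............  {}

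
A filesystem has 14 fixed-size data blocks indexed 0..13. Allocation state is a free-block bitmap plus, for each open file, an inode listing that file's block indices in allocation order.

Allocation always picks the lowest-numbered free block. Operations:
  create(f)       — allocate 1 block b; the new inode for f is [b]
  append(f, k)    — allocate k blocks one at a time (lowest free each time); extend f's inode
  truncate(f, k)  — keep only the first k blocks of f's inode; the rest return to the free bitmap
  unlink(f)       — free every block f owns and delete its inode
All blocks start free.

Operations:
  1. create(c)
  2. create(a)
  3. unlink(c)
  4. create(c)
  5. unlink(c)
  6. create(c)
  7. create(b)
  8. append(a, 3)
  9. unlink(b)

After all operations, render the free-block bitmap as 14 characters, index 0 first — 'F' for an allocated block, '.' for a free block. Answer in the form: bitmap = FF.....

[1] create(c) — c=0 (map F.............)
[2] create(a) — a=1 c=0 (map FF............)
[3] unlink(c) — a=1 (map .F............)
[4] create(c) — a=1 c=0 (map FF............)
[5] unlink(c) — a=1 (map .F............)
[6] create(c) — a=1 c=0 (map FF............)
[7] create(b) — a=1 b=2 c=0 (map FFF...........)
[8] append(a, 3) — a=1,3,4,5 b=2 c=0 (map FFFFFF........)
[9] unlink(b) — a=1,3,4,5 c=0 (map FF.FFF........)

bitmap = FF.FFF........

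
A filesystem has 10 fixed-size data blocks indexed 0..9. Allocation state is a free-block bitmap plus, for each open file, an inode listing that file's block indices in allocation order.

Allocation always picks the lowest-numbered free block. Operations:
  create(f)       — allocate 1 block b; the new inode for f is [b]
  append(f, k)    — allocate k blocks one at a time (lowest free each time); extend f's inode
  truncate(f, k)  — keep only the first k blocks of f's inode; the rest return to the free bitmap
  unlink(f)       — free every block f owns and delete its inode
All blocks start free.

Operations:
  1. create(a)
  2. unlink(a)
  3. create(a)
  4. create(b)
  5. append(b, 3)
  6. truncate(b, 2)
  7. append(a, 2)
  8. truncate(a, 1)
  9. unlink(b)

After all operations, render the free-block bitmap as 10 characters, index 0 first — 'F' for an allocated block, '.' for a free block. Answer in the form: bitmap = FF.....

bitmap = F.........

after create(a) → a:[0]  free=[F.........]
after unlink(a) →   free=[..........]
after create(a) → a:[0]  free=[F.........]
after create(b) → a:[0], b:[1]  free=[FF........]
after append(b, 3) → a:[0], b:[1, 2, 3, 4]  free=[FFFFF.....]
after truncate(b, 2) → a:[0], b:[1, 2]  free=[FFF.......]
after append(a, 2) → a:[0, 3, 4], b:[1, 2]  free=[FFFFF.....]
after truncate(a, 1) → a:[0], b:[1, 2]  free=[FFF.......]
after unlink(b) → a:[0]  free=[F.........]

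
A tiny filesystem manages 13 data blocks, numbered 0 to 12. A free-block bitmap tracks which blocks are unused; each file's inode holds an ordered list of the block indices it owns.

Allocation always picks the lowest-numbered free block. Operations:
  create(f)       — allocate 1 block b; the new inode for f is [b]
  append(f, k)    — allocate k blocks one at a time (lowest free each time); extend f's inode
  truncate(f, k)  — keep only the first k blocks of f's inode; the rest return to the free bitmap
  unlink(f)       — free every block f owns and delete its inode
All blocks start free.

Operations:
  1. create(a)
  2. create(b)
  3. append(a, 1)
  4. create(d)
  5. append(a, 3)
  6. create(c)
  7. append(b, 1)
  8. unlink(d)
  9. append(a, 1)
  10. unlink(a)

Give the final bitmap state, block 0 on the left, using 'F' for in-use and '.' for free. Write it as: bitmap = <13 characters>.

create(a): bitmap=F............ | a=[0]
create(b): bitmap=FF........... | a=[0] b=[1]
append(a, 1): bitmap=FFF.......... | a=[0, 2] b=[1]
create(d): bitmap=FFFF......... | a=[0, 2] b=[1] d=[3]
append(a, 3): bitmap=FFFFFFF...... | a=[0, 2, 4, 5, 6] b=[1] d=[3]
create(c): bitmap=FFFFFFFF..... | a=[0, 2, 4, 5, 6] b=[1] c=[7] d=[3]
append(b, 1): bitmap=FFFFFFFFF.... | a=[0, 2, 4, 5, 6] b=[1, 8] c=[7] d=[3]
unlink(d): bitmap=FFF.FFFFF.... | a=[0, 2, 4, 5, 6] b=[1, 8] c=[7]
append(a, 1): bitmap=FFFFFFFFF.... | a=[0, 2, 4, 5, 6, 3] b=[1, 8] c=[7]
unlink(a): bitmap=.F.....FF.... | b=[1, 8] c=[7]

bitmap = .F.....FF....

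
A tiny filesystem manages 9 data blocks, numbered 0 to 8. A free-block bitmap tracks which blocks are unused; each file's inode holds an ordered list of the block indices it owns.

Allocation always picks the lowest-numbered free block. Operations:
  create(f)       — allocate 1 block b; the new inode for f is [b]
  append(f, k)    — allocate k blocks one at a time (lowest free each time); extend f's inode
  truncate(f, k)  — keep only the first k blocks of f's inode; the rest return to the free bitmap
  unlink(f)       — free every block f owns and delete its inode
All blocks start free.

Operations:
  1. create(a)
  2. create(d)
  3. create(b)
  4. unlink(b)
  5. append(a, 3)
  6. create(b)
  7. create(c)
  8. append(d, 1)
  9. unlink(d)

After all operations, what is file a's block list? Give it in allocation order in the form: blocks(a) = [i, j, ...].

create(a): bitmap=F........ | a=[0]
create(d): bitmap=FF....... | a=[0] d=[1]
create(b): bitmap=FFF...... | a=[0] b=[2] d=[1]
unlink(b): bitmap=FF....... | a=[0] d=[1]
append(a, 3): bitmap=FFFFF.... | a=[0, 2, 3, 4] d=[1]
create(b): bitmap=FFFFFF... | a=[0, 2, 3, 4] b=[5] d=[1]
create(c): bitmap=FFFFFFF.. | a=[0, 2, 3, 4] b=[5] c=[6] d=[1]
append(d, 1): bitmap=FFFFFFFF. | a=[0, 2, 3, 4] b=[5] c=[6] d=[1, 7]
unlink(d): bitmap=F.FFFFF.. | a=[0, 2, 3, 4] b=[5] c=[6]

blocks(a) = [0, 2, 3, 4]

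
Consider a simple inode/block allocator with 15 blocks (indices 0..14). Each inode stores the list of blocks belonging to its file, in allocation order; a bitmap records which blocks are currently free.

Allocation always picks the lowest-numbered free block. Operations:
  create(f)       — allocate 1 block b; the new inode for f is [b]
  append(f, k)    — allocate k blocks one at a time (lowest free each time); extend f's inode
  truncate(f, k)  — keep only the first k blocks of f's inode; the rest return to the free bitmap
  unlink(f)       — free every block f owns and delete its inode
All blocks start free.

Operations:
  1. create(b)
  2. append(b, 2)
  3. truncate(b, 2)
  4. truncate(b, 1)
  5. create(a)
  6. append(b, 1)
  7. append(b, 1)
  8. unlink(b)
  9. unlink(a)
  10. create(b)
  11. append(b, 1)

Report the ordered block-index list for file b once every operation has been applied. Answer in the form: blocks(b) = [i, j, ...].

blocks(b) = [0, 1]

[1] create(b) — b=0 (map F..............)
[2] append(b, 2) — b=0,1,2 (map FFF............)
[3] truncate(b, 2) — b=0,1 (map FF.............)
[4] truncate(b, 1) — b=0 (map F..............)
[5] create(a) — a=1 b=0 (map FF.............)
[6] append(b, 1) — a=1 b=0,2 (map FFF............)
[7] append(b, 1) — a=1 b=0,2,3 (map FFFF...........)
[8] unlink(b) — a=1 (map .F.............)
[9] unlink(a) —  (map ...............)
[10] create(b) — b=0 (map F..............)
[11] append(b, 1) — b=0,1 (map FF.............)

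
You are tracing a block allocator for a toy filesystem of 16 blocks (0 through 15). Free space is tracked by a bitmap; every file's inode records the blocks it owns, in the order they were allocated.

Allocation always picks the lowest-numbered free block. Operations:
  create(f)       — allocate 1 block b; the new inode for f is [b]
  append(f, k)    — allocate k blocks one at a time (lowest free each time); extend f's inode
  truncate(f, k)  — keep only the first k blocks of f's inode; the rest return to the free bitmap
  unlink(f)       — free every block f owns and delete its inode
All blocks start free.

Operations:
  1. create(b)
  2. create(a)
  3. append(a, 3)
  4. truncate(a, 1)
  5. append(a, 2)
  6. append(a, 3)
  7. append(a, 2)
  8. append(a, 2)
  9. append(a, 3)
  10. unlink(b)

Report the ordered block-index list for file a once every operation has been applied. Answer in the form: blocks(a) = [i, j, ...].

  1. create(b)  ⇒  F...............  {b→[0]}
  2. create(a)  ⇒  FF..............  {a→[1]; b→[0]}
  3. append(a, 3)  ⇒  FFFFF...........  {a→[1, 2, 3, 4]; b→[0]}
  4. truncate(a, 1)  ⇒  FF..............  {a→[1]; b→[0]}
  5. append(a, 2)  ⇒  FFFF............  {a→[1, 2, 3]; b→[0]}
  6. append(a, 3)  ⇒  FFFFFFF.........  {a→[1, 2, 3, 4, 5, 6]; b→[0]}
  7. append(a, 2)  ⇒  FFFFFFFFF.......  {a→[1, 2, 3, 4, 5, 6, 7, 8]; b→[0]}
  8. append(a, 2)  ⇒  FFFFFFFFFFF.....  {a→[1, 2, 3, 4, 5, 6, 7, 8, 9, 10]; b→[0]}
  9. append(a, 3)  ⇒  FFFFFFFFFFFFFF..  {a→[1, 2, 3, 4, 5, 6, 7, 8, 9, 10, 11, 12, 13]; b→[0]}
  10. unlink(b)  ⇒  .FFFFFFFFFFFFF..  {a→[1, 2, 3, 4, 5, 6, 7, 8, 9, 10, 11, 12, 13]}

blocks(a) = [1, 2, 3, 4, 5, 6, 7, 8, 9, 10, 11, 12, 13]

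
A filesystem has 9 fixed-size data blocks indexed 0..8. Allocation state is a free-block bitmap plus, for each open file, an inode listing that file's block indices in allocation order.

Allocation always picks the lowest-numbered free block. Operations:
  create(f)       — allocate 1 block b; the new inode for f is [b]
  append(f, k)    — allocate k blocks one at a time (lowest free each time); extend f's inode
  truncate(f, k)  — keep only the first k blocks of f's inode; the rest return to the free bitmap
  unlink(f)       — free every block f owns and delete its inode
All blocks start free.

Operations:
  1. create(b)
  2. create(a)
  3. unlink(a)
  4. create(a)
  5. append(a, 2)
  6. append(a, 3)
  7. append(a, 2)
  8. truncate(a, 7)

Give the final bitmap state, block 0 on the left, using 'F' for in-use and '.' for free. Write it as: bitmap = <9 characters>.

after create(b) → b:[0]  free=[F........]
after create(a) → a:[1], b:[0]  free=[FF.......]
after unlink(a) → b:[0]  free=[F........]
after create(a) → a:[1], b:[0]  free=[FF.......]
after append(a, 2) → a:[1, 2, 3], b:[0]  free=[FFFF.....]
after append(a, 3) → a:[1, 2, 3, 4, 5, 6], b:[0]  free=[FFFFFFF..]
after append(a, 2) → a:[1, 2, 3, 4, 5, 6, 7, 8], b:[0]  free=[FFFFFFFFF]
after truncate(a, 7) → a:[1, 2, 3, 4, 5, 6, 7], b:[0]  free=[FFFFFFFF.]

bitmap = FFFFFFFF.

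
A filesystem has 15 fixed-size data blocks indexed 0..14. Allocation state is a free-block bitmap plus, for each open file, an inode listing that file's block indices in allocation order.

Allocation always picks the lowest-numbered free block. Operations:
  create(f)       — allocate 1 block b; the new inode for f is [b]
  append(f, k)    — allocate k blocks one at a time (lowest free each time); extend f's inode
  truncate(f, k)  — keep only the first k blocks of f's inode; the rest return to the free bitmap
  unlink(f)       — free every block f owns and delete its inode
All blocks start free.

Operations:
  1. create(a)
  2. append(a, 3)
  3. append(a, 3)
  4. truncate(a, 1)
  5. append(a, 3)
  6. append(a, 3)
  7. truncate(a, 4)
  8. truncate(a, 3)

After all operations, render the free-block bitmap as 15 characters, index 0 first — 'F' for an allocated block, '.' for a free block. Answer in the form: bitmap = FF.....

bitmap = FFF............

[1] create(a) — a=0 (map F..............)
[2] append(a, 3) — a=0,1,2,3 (map FFFF...........)
[3] append(a, 3) — a=0,1,2,3,4,5,6 (map FFFFFFF........)
[4] truncate(a, 1) — a=0 (map F..............)
[5] append(a, 3) — a=0,1,2,3 (map FFFF...........)
[6] append(a, 3) — a=0,1,2,3,4,5,6 (map FFFFFFF........)
[7] truncate(a, 4) — a=0,1,2,3 (map FFFF...........)
[8] truncate(a, 3) — a=0,1,2 (map FFF............)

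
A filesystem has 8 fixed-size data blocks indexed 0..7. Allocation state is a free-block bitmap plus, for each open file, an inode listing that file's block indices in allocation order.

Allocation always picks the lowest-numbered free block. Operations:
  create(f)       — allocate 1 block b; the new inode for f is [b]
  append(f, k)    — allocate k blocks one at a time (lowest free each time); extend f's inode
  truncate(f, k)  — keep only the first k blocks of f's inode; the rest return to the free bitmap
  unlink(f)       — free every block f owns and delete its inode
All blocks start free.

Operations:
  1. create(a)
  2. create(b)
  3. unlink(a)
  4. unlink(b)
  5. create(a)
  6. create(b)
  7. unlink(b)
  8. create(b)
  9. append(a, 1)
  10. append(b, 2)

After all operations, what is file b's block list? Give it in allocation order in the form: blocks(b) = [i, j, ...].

blocks(b) = [1, 3, 4]

[1] create(a) — a=0 (map F.......)
[2] create(b) — a=0 b=1 (map FF......)
[3] unlink(a) — b=1 (map .F......)
[4] unlink(b) —  (map ........)
[5] create(a) — a=0 (map F.......)
[6] create(b) — a=0 b=1 (map FF......)
[7] unlink(b) — a=0 (map F.......)
[8] create(b) — a=0 b=1 (map FF......)
[9] append(a, 1) — a=0,2 b=1 (map FFF.....)
[10] append(b, 2) — a=0,2 b=1,3,4 (map FFFFF...)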